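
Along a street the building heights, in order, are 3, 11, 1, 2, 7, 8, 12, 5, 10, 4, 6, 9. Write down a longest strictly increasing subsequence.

1, 2, 7, 8, 12

Patience tails give the LIS length; then backtrack through the dp parents:
3 → extends → [3]
11 → extends → [3, 11]
1 → replaces 3 → [1, 11]
2 → replaces 11 → [1, 2]
7 → extends → [1, 2, 7]
8 → extends → [1, 2, 7, 8]
12 → extends → [1, 2, 7, 8, 12]
5 → replaces 7 → [1, 2, 5, 8, 12]
10 → replaces 12 → [1, 2, 5, 8, 10]
4 → replaces 5 → [1, 2, 4, 8, 10]
6 → replaces 8 → [1, 2, 4, 6, 10]
9 → replaces 10 → [1, 2, 4, 6, 9]
Length 5; one witness is 1, 2, 7, 8, 12.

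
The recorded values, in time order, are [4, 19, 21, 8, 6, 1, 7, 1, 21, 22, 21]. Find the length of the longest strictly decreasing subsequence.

4

Let dp[i] be the longest strictly decreasing subsequence ending at i:
i:      1  2  3  4  5  6  7  8  9 10 11
a[i]:   4 19 21  8  6  1  7  1 21 22 21
dp:     1  1  1  2  3  4  3  4  1  1  2
Maximum is 4.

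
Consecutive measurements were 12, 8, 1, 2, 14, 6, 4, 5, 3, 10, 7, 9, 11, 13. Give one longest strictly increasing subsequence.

1, 2, 4, 5, 7, 9, 11, 13

Patience tails give the LIS length; then backtrack through the dp parents:
12 → extends → [12]
8 → replaces 12 → [8]
1 → replaces 8 → [1]
2 → extends → [1, 2]
14 → extends → [1, 2, 14]
6 → replaces 14 → [1, 2, 6]
4 → replaces 6 → [1, 2, 4]
5 → extends → [1, 2, 4, 5]
3 → replaces 4 → [1, 2, 3, 5]
10 → extends → [1, 2, 3, 5, 10]
7 → replaces 10 → [1, 2, 3, 5, 7]
9 → extends → [1, 2, 3, 5, 7, 9]
11 → extends → [1, 2, 3, 5, 7, 9, 11]
13 → extends → [1, 2, 3, 5, 7, 9, 11, 13]
Length 8; one witness is 1, 2, 4, 5, 7, 9, 11, 13.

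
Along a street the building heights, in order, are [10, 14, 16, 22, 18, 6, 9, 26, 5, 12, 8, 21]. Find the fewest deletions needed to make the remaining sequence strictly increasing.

Fewest deletions = n − (longest strictly increasing subsequence).
i:      1  2  3  4  5  6  7  8  9 10 11 12
a[i]:  10 14 16 22 18  6  9 26  5 12  8 21
dp:     1  2  3  4  4  1  2  5  1  3  2  5
max dp = 5, so deletions = 12 − 5 = 7.

7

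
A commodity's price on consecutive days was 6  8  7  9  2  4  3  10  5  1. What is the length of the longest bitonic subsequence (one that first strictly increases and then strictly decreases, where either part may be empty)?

6

inc[i] = longest strictly increasing subsequence ending at i; dec[i] = longest strictly decreasing subsequence starting at i:
i:      1  2  3  4  5  6  7  8  9 10
a[i]:   6  8  7  9  2  4  3 10  5  1
inc:    1  2  2  3  1  2  2  4  3  1
dec:    4  5  4  4  2  3  2  3  2  1
Best peak at i=2 (value 8): inc=2, dec=5, length 2+5−1 = 6.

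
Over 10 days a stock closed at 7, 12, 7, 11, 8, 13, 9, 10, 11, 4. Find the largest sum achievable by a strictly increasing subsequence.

Let S[i] be the best sum of a strictly increasing subsequence ending at i:
i:      1  2  3  4  5  6  7  8  9 10
a[i]:   7 12  7 11  8 13  9 10 11  4
S:      7 19  7 18 15 32 24 34 45  4
Maximum is 45 (e.g. 7 + 8 + 9 + 10 + 11).

45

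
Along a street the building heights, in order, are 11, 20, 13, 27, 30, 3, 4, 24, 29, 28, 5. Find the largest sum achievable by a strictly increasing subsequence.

Let S[i] be the best sum of a strictly increasing subsequence ending at i:
i:      1  2  3  4  5  6  7  8  9 10 11
a[i]:  11 20 13 27 30  3  4 24 29 28  5
S:     11 31 24 58 88  3  7 55 87 86 12
Maximum is 88 (e.g. 11 + 20 + 27 + 30).

88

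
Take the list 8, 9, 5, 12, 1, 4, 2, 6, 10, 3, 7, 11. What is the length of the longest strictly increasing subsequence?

Track the smallest tail for each achievable length (strict):
8 → extends → [8]
9 → extends → [8, 9]
5 → replaces 8 → [5, 9]
12 → extends → [5, 9, 12]
1 → replaces 5 → [1, 9, 12]
4 → replaces 9 → [1, 4, 12]
2 → replaces 4 → [1, 2, 12]
6 → replaces 12 → [1, 2, 6]
10 → extends → [1, 2, 6, 10]
3 → replaces 6 → [1, 2, 3, 10]
7 → replaces 10 → [1, 2, 3, 7]
11 → extends → [1, 2, 3, 7, 11]
Five tails, so the longest strictly increasing subsequence has length 5 (e.g. 1, 4, 6, 10, 11).

5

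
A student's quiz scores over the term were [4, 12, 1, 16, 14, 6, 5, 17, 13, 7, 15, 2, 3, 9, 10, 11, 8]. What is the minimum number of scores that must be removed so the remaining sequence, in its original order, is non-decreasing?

Fewest deletions = n − (longest non-decreasing subsequence).
Patience tails:
4 → extends → [4]
12 → extends → [4, 12]
1 → replaces 4 → [1, 12]
16 → extends → [1, 12, 16]
14 → replaces 16 → [1, 12, 14]
6 → replaces 12 → [1, 6, 14]
5 → replaces 6 → [1, 5, 14]
17 → extends → [1, 5, 14, 17]
13 → replaces 14 → [1, 5, 13, 17]
7 → replaces 13 → [1, 5, 7, 17]
15 → replaces 17 → [1, 5, 7, 15]
2 → replaces 5 → [1, 2, 7, 15]
3 → replaces 7 → [1, 2, 3, 15]
9 → replaces 15 → [1, 2, 3, 9]
10 → extends → [1, 2, 3, 9, 10]
11 → extends → [1, 2, 3, 9, 10, 11]
8 → replaces 9 → [1, 2, 3, 8, 10, 11]
Longest non-decreasing subsequence has length 6, so deletions = 17 − 6 = 11.

11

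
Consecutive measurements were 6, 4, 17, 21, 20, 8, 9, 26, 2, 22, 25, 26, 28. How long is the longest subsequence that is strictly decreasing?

4

Negate each value so 'decreasing' becomes 'increasing', then run patience tails on the negated sequence:
-6 → extends → [-6]
-4 → extends → [-6, -4]
-17 → replaces -6 → [-17, -4]
-21 → replaces -17 → [-21, -4]
-20 → replaces -4 → [-21, -20]
-8 → extends → [-21, -20, -8]
-9 → replaces -8 → [-21, -20, -9]
-26 → replaces -21 → [-26, -20, -9]
-2 → extends → [-26, -20, -9, -2]
-22 → replaces -20 → [-26, -22, -9, -2]
-25 → replaces -22 → [-26, -25, -9, -2]
-26 → already a tail → [-26, -25, -9, -2]
-28 → replaces -26 → [-28, -25, -9, -2]
Four tails, so the longest strictly decreasing subsequence of the original has length 4.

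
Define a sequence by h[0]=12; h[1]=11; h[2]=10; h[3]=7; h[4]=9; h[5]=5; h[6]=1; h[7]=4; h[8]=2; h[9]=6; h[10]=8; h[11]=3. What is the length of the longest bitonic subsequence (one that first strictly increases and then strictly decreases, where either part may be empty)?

7

inc[i] = longest strictly increasing subsequence ending at i; dec[i] = longest strictly decreasing subsequence starting at i:
i:      0  1  2  3  4  5  6  7  8  9 10 11
h[i]:  12 11 10  7  9  5  1  4  2  6  8  3
inc:    1  1  1  1  2  1  1  2  2  3  4  3
dec:    7  6  5  4  4  3  1  2  1  2  2  1
Best peak at i=0 (value 12): inc=1, dec=7, length 1+7−1 = 7.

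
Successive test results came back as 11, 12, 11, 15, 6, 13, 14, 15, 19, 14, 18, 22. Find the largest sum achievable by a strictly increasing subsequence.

Let S[i] be the best sum of a strictly increasing subsequence ending at i:
i:       1   2   3   4   5   6   7   8   9  10  11  12
a[i]:   11  12  11  15   6  13  14  15  19  14  18  22
S:      11  23  11  38   6  36  50  65  84  50  83 106
Maximum is 106 (e.g. 11 + 12 + 13 + 14 + 15 + 19 + 22).

106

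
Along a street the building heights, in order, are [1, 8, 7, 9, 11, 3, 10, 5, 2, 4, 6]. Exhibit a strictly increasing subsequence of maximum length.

1, 8, 9, 11

Patience tails give the LIS length; then backtrack through the dp parents:
1 → extends → [1]
8 → extends → [1, 8]
7 → replaces 8 → [1, 7]
9 → extends → [1, 7, 9]
11 → extends → [1, 7, 9, 11]
3 → replaces 7 → [1, 3, 9, 11]
10 → replaces 11 → [1, 3, 9, 10]
5 → replaces 9 → [1, 3, 5, 10]
2 → replaces 3 → [1, 2, 5, 10]
4 → replaces 5 → [1, 2, 4, 10]
6 → replaces 10 → [1, 2, 4, 6]
Length 4; one witness is 1, 8, 9, 11.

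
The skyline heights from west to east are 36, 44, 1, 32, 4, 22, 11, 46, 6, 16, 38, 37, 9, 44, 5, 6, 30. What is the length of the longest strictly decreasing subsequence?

Negate each value so 'decreasing' becomes 'increasing', then run patience tails on the negated sequence:
-36 → extends → [-36]
-44 → replaces -36 → [-44]
-1 → extends → [-44, -1]
-32 → replaces -1 → [-44, -32]
-4 → extends → [-44, -32, -4]
-22 → replaces -4 → [-44, -32, -22]
-11 → extends → [-44, -32, -22, -11]
-46 → replaces -44 → [-46, -32, -22, -11]
-6 → extends → [-46, -32, -22, -11, -6]
-16 → replaces -11 → [-46, -32, -22, -16, -6]
-38 → replaces -32 → [-46, -38, -22, -16, -6]
-37 → replaces -22 → [-46, -38, -37, -16, -6]
-9 → replaces -6 → [-46, -38, -37, -16, -9]
-44 → replaces -38 → [-46, -44, -37, -16, -9]
-5 → extends → [-46, -44, -37, -16, -9, -5]
-6 → replaces -5 → [-46, -44, -37, -16, -9, -6]
-30 → replaces -16 → [-46, -44, -37, -30, -9, -6]
Six tails, so the longest strictly decreasing subsequence of the original has length 6.

6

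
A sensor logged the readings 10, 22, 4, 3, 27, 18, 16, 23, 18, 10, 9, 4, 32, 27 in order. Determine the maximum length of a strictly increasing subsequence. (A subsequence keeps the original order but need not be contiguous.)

4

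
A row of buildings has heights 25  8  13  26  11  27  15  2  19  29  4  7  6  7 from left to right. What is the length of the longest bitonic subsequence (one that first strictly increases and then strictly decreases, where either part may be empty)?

7

inc[i] = longest strictly increasing subsequence ending at i; dec[i] = longest strictly decreasing subsequence starting at i:
i:      1  2  3  4  5  6  7  8  9 10 11 12 13 14
a[i]:  25  8 13 26 11 27 15  2 19 29  4  7  6  7
inc:    1  1  2  3  2  4  3  1  4  5  2  3  3  4
dec:    5  3  4  4  3  4  3  1  3  3  1  2  1  1
Best peak at i=6 (value 27): inc=4, dec=4, length 4+4−1 = 7.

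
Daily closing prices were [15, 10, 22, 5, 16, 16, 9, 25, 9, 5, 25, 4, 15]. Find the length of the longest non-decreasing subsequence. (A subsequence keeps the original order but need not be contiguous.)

5

Track the smallest tail for each achievable length (allowing ties):
15 → extends → [15]
10 → replaces 15 → [10]
22 → extends → [10, 22]
5 → replaces 10 → [5, 22]
16 → replaces 22 → [5, 16]
16 → extends → [5, 16, 16]
9 → replaces 16 → [5, 9, 16]
25 → extends → [5, 9, 16, 25]
9 → replaces 16 → [5, 9, 9, 25]
5 → replaces 9 → [5, 5, 9, 25]
25 → extends → [5, 5, 9, 25, 25]
4 → replaces 5 → [4, 5, 9, 25, 25]
15 → replaces 25 → [4, 5, 9, 15, 25]
Five tails, so the longest non-decreasing subsequence has length 5 (e.g. 15, 16, 16, 25, 25).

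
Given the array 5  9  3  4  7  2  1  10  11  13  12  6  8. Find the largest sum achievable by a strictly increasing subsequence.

48

Let S[i] be the best sum of a strictly increasing subsequence ending at i:
i:      1  2  3  4  5  6  7  8  9 10 11 12 13
a[i]:   5  9  3  4  7  2  1 10 11 13 12  6  8
S:      5 14  3  7 14  2  1 24 35 48 47 13 22
Maximum is 48 (e.g. 3 + 4 + 7 + 10 + 11 + 13).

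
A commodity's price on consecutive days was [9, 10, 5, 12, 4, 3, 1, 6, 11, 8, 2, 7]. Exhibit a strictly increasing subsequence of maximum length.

9, 10, 12

Patience tails give the LIS length; then backtrack through the dp parents:
9 → extends → [9]
10 → extends → [9, 10]
5 → replaces 9 → [5, 10]
12 → extends → [5, 10, 12]
4 → replaces 5 → [4, 10, 12]
3 → replaces 4 → [3, 10, 12]
1 → replaces 3 → [1, 10, 12]
6 → replaces 10 → [1, 6, 12]
11 → replaces 12 → [1, 6, 11]
8 → replaces 11 → [1, 6, 8]
2 → replaces 6 → [1, 2, 8]
7 → replaces 8 → [1, 2, 7]
Length 3; one witness is 9, 10, 12.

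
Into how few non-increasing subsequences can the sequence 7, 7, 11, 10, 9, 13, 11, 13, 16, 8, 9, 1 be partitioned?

Place each on the leftmost legal pile:
7 → new pile 1 (tops now [7])
7 → pile 1 (tops now [7])
11 → new pile 2 (tops now [7, 11])
10 → pile 2 (tops now [7, 10])
9 → pile 2 (tops now [7, 9])
13 → new pile 3 (tops now [7, 9, 13])
11 → pile 3 (tops now [7, 9, 11])
13 → new pile 4 (tops now [7, 9, 11, 13])
16 → new pile 5 (tops now [7, 9, 11, 13, 16])
8 → pile 2 (tops now [7, 8, 11, 13, 16])
9 → pile 3 (tops now [7, 8, 9, 13, 16])
1 → pile 1 (tops now [1, 8, 9, 13, 16])
Five piles.

5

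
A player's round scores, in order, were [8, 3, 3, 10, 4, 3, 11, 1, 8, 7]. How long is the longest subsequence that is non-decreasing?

4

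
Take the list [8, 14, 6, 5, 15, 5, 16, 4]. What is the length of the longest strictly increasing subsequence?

4

Let dp[i] be the length of the longest such subsequence ending at index i:
i:      1  2  3  4  5  6  7  8
a[i]:   8 14  6  5 15  5 16  4
dp:     1  2  1  1  3  1  4  1
Maximum dp value is 4.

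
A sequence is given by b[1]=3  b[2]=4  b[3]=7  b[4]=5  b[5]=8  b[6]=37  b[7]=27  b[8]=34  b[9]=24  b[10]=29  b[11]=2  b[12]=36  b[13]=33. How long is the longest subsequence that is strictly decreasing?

4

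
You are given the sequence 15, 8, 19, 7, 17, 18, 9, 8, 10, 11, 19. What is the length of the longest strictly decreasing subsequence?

4

Let dp[i] be the longest strictly decreasing subsequence ending at i:
i:      1  2  3  4  5  6  7  8  9 10 11
a[i]:  15  8 19  7 17 18  9  8 10 11 19
dp:     1  2  1  3  2  2  3  4  3  3  1
Maximum is 4.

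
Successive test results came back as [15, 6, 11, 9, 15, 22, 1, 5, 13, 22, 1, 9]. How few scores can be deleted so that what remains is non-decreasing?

Fewest deletions = n − (longest non-decreasing subsequence).
i:      1  2  3  4  5  6  7  8  9 10 11 12
a[i]:  15  6 11  9 15 22  1  5 13 22  1  9
dp:     1  1  2  2  3  4  1  2  3  5  2  3
max dp = 5, so deletions = 12 − 5 = 7.

7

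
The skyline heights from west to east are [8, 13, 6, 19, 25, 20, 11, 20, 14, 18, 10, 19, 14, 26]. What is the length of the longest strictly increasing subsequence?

Let dp[i] be the length of the longest such subsequence ending at index i:
i:      1  2  3  4  5  6  7  8  9 10 11 12 13 14
a[i]:   8 13  6 19 25 20 11 20 14 18 10 19 14 26
dp:     1  2  1  3  4  4  2  4  3  4  2  5  3  6
Maximum dp value is 6.

6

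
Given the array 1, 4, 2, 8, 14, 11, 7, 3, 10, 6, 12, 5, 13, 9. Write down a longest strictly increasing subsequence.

Patience tails give the LIS length; then backtrack through the dp parents:
1 → extends → [1]
4 → extends → [1, 4]
2 → replaces 4 → [1, 2]
8 → extends → [1, 2, 8]
14 → extends → [1, 2, 8, 14]
11 → replaces 14 → [1, 2, 8, 11]
7 → replaces 8 → [1, 2, 7, 11]
3 → replaces 7 → [1, 2, 3, 11]
10 → replaces 11 → [1, 2, 3, 10]
6 → replaces 10 → [1, 2, 3, 6]
12 → extends → [1, 2, 3, 6, 12]
5 → replaces 6 → [1, 2, 3, 5, 12]
13 → extends → [1, 2, 3, 5, 12, 13]
9 → replaces 12 → [1, 2, 3, 5, 9, 13]
Length 6; one witness is 1, 4, 8, 11, 12, 13.

1, 4, 8, 11, 12, 13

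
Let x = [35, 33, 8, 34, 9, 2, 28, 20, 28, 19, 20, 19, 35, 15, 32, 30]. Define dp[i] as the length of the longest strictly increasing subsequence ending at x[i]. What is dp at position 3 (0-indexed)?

dp[i] = 1 + max{dp[j] : j<i, x[j]<x[i]} (or 1 if no such j):
i:      0  1  2  3  4  5  6  7  8  9 10 11 12 13 14 15
x[i]:  35 33  8 34  9  2 28 20 28 19 20 19 35 15 32 30
dp:     1  1  1  2  2  1  3  3  4  3  4  3  5  3  5  5
At index 3 the value is 2.

2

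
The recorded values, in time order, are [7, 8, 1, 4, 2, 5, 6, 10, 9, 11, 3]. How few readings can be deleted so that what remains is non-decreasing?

Fewest deletions = n − (longest non-decreasing subsequence).
Patience tails:
7 → extends → [7]
8 → extends → [7, 8]
1 → replaces 7 → [1, 8]
4 → replaces 8 → [1, 4]
2 → replaces 4 → [1, 2]
5 → extends → [1, 2, 5]
6 → extends → [1, 2, 5, 6]
10 → extends → [1, 2, 5, 6, 10]
9 → replaces 10 → [1, 2, 5, 6, 9]
11 → extends → [1, 2, 5, 6, 9, 11]
3 → replaces 5 → [1, 2, 3, 6, 9, 11]
Longest non-decreasing subsequence has length 6, so deletions = 11 − 6 = 5.

5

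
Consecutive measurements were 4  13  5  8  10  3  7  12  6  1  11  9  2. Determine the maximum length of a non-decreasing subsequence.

5

Track the smallest tail for each achievable length (allowing ties):
4 → extends → [4]
13 → extends → [4, 13]
5 → replaces 13 → [4, 5]
8 → extends → [4, 5, 8]
10 → extends → [4, 5, 8, 10]
3 → replaces 4 → [3, 5, 8, 10]
7 → replaces 8 → [3, 5, 7, 10]
12 → extends → [3, 5, 7, 10, 12]
6 → replaces 7 → [3, 5, 6, 10, 12]
1 → replaces 3 → [1, 5, 6, 10, 12]
11 → replaces 12 → [1, 5, 6, 10, 11]
9 → replaces 10 → [1, 5, 6, 9, 11]
2 → replaces 5 → [1, 2, 6, 9, 11]
Five tails, so the longest non-decreasing subsequence has length 5 (e.g. 4, 5, 8, 10, 12).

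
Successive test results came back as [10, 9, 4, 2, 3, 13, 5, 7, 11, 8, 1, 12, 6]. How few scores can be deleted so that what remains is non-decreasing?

Fewest deletions = n − (longest non-decreasing subsequence).
Patience tails:
10 → extends → [10]
9 → replaces 10 → [9]
4 → replaces 9 → [4]
2 → replaces 4 → [2]
3 → extends → [2, 3]
13 → extends → [2, 3, 13]
5 → replaces 13 → [2, 3, 5]
7 → extends → [2, 3, 5, 7]
11 → extends → [2, 3, 5, 7, 11]
8 → replaces 11 → [2, 3, 5, 7, 8]
1 → replaces 2 → [1, 3, 5, 7, 8]
12 → extends → [1, 3, 5, 7, 8, 12]
6 → replaces 7 → [1, 3, 5, 6, 8, 12]
Longest non-decreasing subsequence has length 6, so deletions = 13 − 6 = 7.

7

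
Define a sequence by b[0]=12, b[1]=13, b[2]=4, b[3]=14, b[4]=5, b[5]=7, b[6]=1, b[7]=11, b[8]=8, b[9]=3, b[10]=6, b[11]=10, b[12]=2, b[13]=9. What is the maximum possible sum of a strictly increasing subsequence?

39

Let S[i] be the best sum of a strictly increasing subsequence ending at i:
i:      0  1  2  3  4  5  6  7  8  9 10 11 12 13
b[i]:  12 13  4 14  5  7  1 11  8  3  6 10  2  9
S:     12 25  4 39  9 16  1 27 24  4 15 34  3 33
Maximum is 39 (e.g. 12 + 13 + 14).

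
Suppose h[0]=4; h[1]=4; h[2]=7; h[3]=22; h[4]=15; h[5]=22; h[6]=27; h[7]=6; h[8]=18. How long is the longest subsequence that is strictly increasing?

5

Let dp[i] be the length of the longest such subsequence ending at index i:
i:      0  1  2  3  4  5  6  7  8
h[i]:   4  4  7 22 15 22 27  6 18
dp:     1  1  2  3  3  4  5  2  4
Maximum dp value is 5.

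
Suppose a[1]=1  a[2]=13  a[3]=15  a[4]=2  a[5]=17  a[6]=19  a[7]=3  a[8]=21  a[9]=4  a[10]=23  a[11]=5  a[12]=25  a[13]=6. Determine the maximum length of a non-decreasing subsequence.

Track the smallest tail for each achievable length (allowing ties):
1 → extends → [1]
13 → extends → [1, 13]
15 → extends → [1, 13, 15]
2 → replaces 13 → [1, 2, 15]
17 → extends → [1, 2, 15, 17]
19 → extends → [1, 2, 15, 17, 19]
3 → replaces 15 → [1, 2, 3, 17, 19]
21 → extends → [1, 2, 3, 17, 19, 21]
4 → replaces 17 → [1, 2, 3, 4, 19, 21]
23 → extends → [1, 2, 3, 4, 19, 21, 23]
5 → replaces 19 → [1, 2, 3, 4, 5, 21, 23]
25 → extends → [1, 2, 3, 4, 5, 21, 23, 25]
6 → replaces 21 → [1, 2, 3, 4, 5, 6, 23, 25]
Eight tails, so the longest non-decreasing subsequence has length 8 (e.g. 1, 13, 15, 17, 19, 21, 23, 25).

8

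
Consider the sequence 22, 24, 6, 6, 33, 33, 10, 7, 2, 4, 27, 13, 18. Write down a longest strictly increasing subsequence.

6, 10, 13, 18

Patience tails give the LIS length; then backtrack through the dp parents:
22 → extends → [22]
24 → extends → [22, 24]
6 → replaces 22 → [6, 24]
6 → already a tail → [6, 24]
33 → extends → [6, 24, 33]
33 → already a tail → [6, 24, 33]
10 → replaces 24 → [6, 10, 33]
7 → replaces 10 → [6, 7, 33]
2 → replaces 6 → [2, 7, 33]
4 → replaces 7 → [2, 4, 33]
27 → replaces 33 → [2, 4, 27]
13 → replaces 27 → [2, 4, 13]
18 → extends → [2, 4, 13, 18]
Length 4; one witness is 6, 10, 13, 18.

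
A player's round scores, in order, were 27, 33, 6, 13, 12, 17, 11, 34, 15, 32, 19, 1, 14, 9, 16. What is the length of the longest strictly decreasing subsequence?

5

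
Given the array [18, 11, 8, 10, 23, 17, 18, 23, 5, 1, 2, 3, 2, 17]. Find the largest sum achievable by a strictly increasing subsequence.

Let S[i] be the best sum of a strictly increasing subsequence ending at i:
i:      1  2  3  4  5  6  7  8  9 10 11 12 13 14
a[i]:  18 11  8 10 23 17 18 23  5  1  2  3  2 17
S:     18 11  8 18 41 35 53 76  5  1  3  6  3 35
Maximum is 76 (e.g. 8 + 10 + 17 + 18 + 23).

76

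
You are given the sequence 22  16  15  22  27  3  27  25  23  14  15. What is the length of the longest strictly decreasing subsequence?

4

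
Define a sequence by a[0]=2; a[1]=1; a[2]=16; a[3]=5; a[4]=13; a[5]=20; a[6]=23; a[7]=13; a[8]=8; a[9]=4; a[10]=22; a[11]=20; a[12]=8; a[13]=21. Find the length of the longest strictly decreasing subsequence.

4

Let dp[i] be the longest strictly decreasing subsequence ending at i:
i:      0  1  2  3  4  5  6  7  8  9 10 11 12 13
a[i]:   2  1 16  5 13 20 23 13  8  4 22 20  8 21
dp:     1  2  1  2  2  1  1  2  3  4  2  3  4  3
Maximum is 4.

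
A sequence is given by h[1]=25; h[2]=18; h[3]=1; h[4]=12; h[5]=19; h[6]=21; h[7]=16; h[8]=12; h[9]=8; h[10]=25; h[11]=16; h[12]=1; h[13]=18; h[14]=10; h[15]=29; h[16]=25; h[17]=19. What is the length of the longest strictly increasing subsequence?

6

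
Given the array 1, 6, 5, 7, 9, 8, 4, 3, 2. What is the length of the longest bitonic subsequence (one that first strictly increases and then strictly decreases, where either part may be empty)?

8

inc[i] = longest strictly increasing subsequence ending at i; dec[i] = longest strictly decreasing subsequence starting at i:
i:     1 2 3 4 5 6 7 8 9
a[i]:  1 6 5 7 9 8 4 3 2
inc:   1 2 2 3 4 4 2 2 2
dec:   1 5 4 4 5 4 3 2 1
Best peak at i=5 (value 9): inc=4, dec=5, length 4+5−1 = 8.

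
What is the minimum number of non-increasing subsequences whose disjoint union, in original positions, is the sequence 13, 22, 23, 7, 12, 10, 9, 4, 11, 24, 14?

4

The minimum number of non-increasing subsequences covering a sequence equals the length of its longest strictly increasing subsequence.
LIS length is 4 (e.g. 13, 22, 23, 24), so 4 piles are needed.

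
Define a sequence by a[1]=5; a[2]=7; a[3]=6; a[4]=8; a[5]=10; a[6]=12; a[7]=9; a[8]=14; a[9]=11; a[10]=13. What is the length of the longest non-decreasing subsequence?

6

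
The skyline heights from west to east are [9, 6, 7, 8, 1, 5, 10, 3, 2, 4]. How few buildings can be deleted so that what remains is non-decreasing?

Fewest deletions = n − (longest non-decreasing subsequence).
i:      1  2  3  4  5  6  7  8  9 10
a[i]:   9  6  7  8  1  5 10  3  2  4
dp:     1  1  2  3  1  2  4  2  2  3
max dp = 4, so deletions = 10 − 4 = 6.

6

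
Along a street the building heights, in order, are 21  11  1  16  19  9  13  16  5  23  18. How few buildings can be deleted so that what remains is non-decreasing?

Fewest deletions = n − (longest non-decreasing subsequence).
Patience tails:
21 → extends → [21]
11 → replaces 21 → [11]
1 → replaces 11 → [1]
16 → extends → [1, 16]
19 → extends → [1, 16, 19]
9 → replaces 16 → [1, 9, 19]
13 → replaces 19 → [1, 9, 13]
16 → extends → [1, 9, 13, 16]
5 → replaces 9 → [1, 5, 13, 16]
23 → extends → [1, 5, 13, 16, 23]
18 → replaces 23 → [1, 5, 13, 16, 18]
Longest non-decreasing subsequence has length 5, so deletions = 11 − 5 = 6.

6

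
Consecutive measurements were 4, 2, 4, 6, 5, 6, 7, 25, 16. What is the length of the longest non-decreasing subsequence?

6

Let dp[i] be the length of the longest such subsequence ending at index i:
i:      1  2  3  4  5  6  7  8  9
a[i]:   4  2  4  6  5  6  7 25 16
dp:     1  1  2  3  3  4  5  6  6
Maximum dp value is 6.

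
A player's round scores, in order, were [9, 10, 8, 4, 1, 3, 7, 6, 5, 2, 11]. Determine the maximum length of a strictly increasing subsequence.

Track the smallest tail for each achievable length (strict):
9 → extends → [9]
10 → extends → [9, 10]
8 → replaces 9 → [8, 10]
4 → replaces 8 → [4, 10]
1 → replaces 4 → [1, 10]
3 → replaces 10 → [1, 3]
7 → extends → [1, 3, 7]
6 → replaces 7 → [1, 3, 6]
5 → replaces 6 → [1, 3, 5]
2 → replaces 3 → [1, 2, 5]
11 → extends → [1, 2, 5, 11]
Four tails, so the longest strictly increasing subsequence has length 4 (e.g. 1, 3, 7, 11).

4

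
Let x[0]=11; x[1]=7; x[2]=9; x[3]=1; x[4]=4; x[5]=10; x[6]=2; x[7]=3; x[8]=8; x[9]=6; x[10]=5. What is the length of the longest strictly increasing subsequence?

Track the smallest tail for each achievable length (strict):
11 → extends → [11]
7 → replaces 11 → [7]
9 → extends → [7, 9]
1 → replaces 7 → [1, 9]
4 → replaces 9 → [1, 4]
10 → extends → [1, 4, 10]
2 → replaces 4 → [1, 2, 10]
3 → replaces 10 → [1, 2, 3]
8 → extends → [1, 2, 3, 8]
6 → replaces 8 → [1, 2, 3, 6]
5 → replaces 6 → [1, 2, 3, 5]
Four tails, so the longest strictly increasing subsequence has length 4 (e.g. 1, 2, 3, 8).

4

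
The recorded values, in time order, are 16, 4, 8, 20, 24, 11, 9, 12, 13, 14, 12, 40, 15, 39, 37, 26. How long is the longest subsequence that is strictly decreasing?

Negate each value so 'decreasing' becomes 'increasing', then run patience tails on the negated sequence:
-16 → extends → [-16]
-4 → extends → [-16, -4]
-8 → replaces -4 → [-16, -8]
-20 → replaces -16 → [-20, -8]
-24 → replaces -20 → [-24, -8]
-11 → replaces -8 → [-24, -11]
-9 → extends → [-24, -11, -9]
-12 → replaces -11 → [-24, -12, -9]
-13 → replaces -12 → [-24, -13, -9]
-14 → replaces -13 → [-24, -14, -9]
-12 → replaces -9 → [-24, -14, -12]
-40 → replaces -24 → [-40, -14, -12]
-15 → replaces -14 → [-40, -15, -12]
-39 → replaces -15 → [-40, -39, -12]
-37 → replaces -12 → [-40, -39, -37]
-26 → extends → [-40, -39, -37, -26]
Four tails, so the longest strictly decreasing subsequence of the original has length 4.

4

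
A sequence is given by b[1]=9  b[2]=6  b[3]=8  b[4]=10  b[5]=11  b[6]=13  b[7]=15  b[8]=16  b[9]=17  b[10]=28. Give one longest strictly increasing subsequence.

6, 8, 10, 11, 13, 15, 16, 17, 28

Patience tails give the LIS length; then backtrack through the dp parents:
9 → extends → [9]
6 → replaces 9 → [6]
8 → extends → [6, 8]
10 → extends → [6, 8, 10]
11 → extends → [6, 8, 10, 11]
13 → extends → [6, 8, 10, 11, 13]
15 → extends → [6, 8, 10, 11, 13, 15]
16 → extends → [6, 8, 10, 11, 13, 15, 16]
17 → extends → [6, 8, 10, 11, 13, 15, 16, 17]
28 → extends → [6, 8, 10, 11, 13, 15, 16, 17, 28]
Length 9; one witness is 6, 8, 10, 11, 13, 15, 16, 17, 28.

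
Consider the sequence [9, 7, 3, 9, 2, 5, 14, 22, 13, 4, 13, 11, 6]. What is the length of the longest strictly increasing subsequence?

Let dp[i] be the length of the longest such subsequence ending at index i:
i:      1  2  3  4  5  6  7  8  9 10 11 12 13
a[i]:   9  7  3  9  2  5 14 22 13  4 13 11  6
dp:     1  1  1  2  1  2  3  4  3  2  3  3  3
Maximum dp value is 4.

4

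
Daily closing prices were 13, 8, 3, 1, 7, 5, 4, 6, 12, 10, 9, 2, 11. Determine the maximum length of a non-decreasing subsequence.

Let dp[i] be the length of the longest such subsequence ending at index i:
i:      1  2  3  4  5  6  7  8  9 10 11 12 13
a[i]:  13  8  3  1  7  5  4  6 12 10  9  2 11
dp:     1  1  1  1  2  2  2  3  4  4  4  2  5
Maximum dp value is 5.

5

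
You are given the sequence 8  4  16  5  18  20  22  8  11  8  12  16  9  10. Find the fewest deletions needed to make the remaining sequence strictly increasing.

8

Fewest deletions = n − (longest strictly increasing subsequence).
Patience tails:
8 → extends → [8]
4 → replaces 8 → [4]
16 → extends → [4, 16]
5 → replaces 16 → [4, 5]
18 → extends → [4, 5, 18]
20 → extends → [4, 5, 18, 20]
22 → extends → [4, 5, 18, 20, 22]
8 → replaces 18 → [4, 5, 8, 20, 22]
11 → replaces 20 → [4, 5, 8, 11, 22]
8 → already a tail → [4, 5, 8, 11, 22]
12 → replaces 22 → [4, 5, 8, 11, 12]
16 → extends → [4, 5, 8, 11, 12, 16]
9 → replaces 11 → [4, 5, 8, 9, 12, 16]
10 → replaces 12 → [4, 5, 8, 9, 10, 16]
Longest strictly increasing subsequence has length 6, so deletions = 14 − 6 = 8.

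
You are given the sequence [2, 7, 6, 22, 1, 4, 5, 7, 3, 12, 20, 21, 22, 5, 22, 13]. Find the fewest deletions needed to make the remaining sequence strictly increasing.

8

Fewest deletions = n − (longest strictly increasing subsequence).
Patience tails:
2 → extends → [2]
7 → extends → [2, 7]
6 → replaces 7 → [2, 6]
22 → extends → [2, 6, 22]
1 → replaces 2 → [1, 6, 22]
4 → replaces 6 → [1, 4, 22]
5 → replaces 22 → [1, 4, 5]
7 → extends → [1, 4, 5, 7]
3 → replaces 4 → [1, 3, 5, 7]
12 → extends → [1, 3, 5, 7, 12]
20 → extends → [1, 3, 5, 7, 12, 20]
21 → extends → [1, 3, 5, 7, 12, 20, 21]
22 → extends → [1, 3, 5, 7, 12, 20, 21, 22]
5 → already a tail → [1, 3, 5, 7, 12, 20, 21, 22]
22 → already a tail → [1, 3, 5, 7, 12, 20, 21, 22]
13 → replaces 20 → [1, 3, 5, 7, 12, 13, 21, 22]
Longest strictly increasing subsequence has length 8, so deletions = 16 − 8 = 8.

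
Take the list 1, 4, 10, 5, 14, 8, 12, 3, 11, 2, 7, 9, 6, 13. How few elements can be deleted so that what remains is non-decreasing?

Fewest deletions = n − (longest non-decreasing subsequence).
Patience tails:
1 → extends → [1]
4 → extends → [1, 4]
10 → extends → [1, 4, 10]
5 → replaces 10 → [1, 4, 5]
14 → extends → [1, 4, 5, 14]
8 → replaces 14 → [1, 4, 5, 8]
12 → extends → [1, 4, 5, 8, 12]
3 → replaces 4 → [1, 3, 5, 8, 12]
11 → replaces 12 → [1, 3, 5, 8, 11]
2 → replaces 3 → [1, 2, 5, 8, 11]
7 → replaces 8 → [1, 2, 5, 7, 11]
9 → replaces 11 → [1, 2, 5, 7, 9]
6 → replaces 7 → [1, 2, 5, 6, 9]
13 → extends → [1, 2, 5, 6, 9, 13]
Longest non-decreasing subsequence has length 6, so deletions = 14 − 6 = 8.

8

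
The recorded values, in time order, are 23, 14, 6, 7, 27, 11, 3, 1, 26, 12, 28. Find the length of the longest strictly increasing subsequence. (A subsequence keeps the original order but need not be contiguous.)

5

Track the smallest tail for each achievable length (strict):
23 → extends → [23]
14 → replaces 23 → [14]
6 → replaces 14 → [6]
7 → extends → [6, 7]
27 → extends → [6, 7, 27]
11 → replaces 27 → [6, 7, 11]
3 → replaces 6 → [3, 7, 11]
1 → replaces 3 → [1, 7, 11]
26 → extends → [1, 7, 11, 26]
12 → replaces 26 → [1, 7, 11, 12]
28 → extends → [1, 7, 11, 12, 28]
Five tails, so the longest strictly increasing subsequence has length 5 (e.g. 6, 7, 11, 26, 28).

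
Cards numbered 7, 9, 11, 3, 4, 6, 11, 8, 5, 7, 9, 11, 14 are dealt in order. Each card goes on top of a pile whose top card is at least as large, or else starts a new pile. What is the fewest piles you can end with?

The minimum number of non-increasing subsequences covering a sequence equals the length of its longest strictly increasing subsequence.
LIS length is 7 (e.g. 3, 4, 6, 8, 9, 11, 14), so 7 piles are needed.

7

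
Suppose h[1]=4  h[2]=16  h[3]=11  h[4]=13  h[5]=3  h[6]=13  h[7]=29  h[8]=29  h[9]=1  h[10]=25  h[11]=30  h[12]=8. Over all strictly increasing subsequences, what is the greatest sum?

Let S[i] be the best sum of a strictly increasing subsequence ending at i:
i:      1  2  3  4  5  6  7  8  9 10 11 12
h[i]:   4 16 11 13  3 13 29 29  1 25 30  8
S:      4 20 15 28  3 28 57 57  1 53 87 12
Maximum is 87 (e.g. 4 + 11 + 13 + 29 + 30).

87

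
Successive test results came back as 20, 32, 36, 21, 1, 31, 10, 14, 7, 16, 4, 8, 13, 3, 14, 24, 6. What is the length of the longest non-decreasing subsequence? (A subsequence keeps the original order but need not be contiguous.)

6

Track the smallest tail for each achievable length (allowing ties):
20 → extends → [20]
32 → extends → [20, 32]
36 → extends → [20, 32, 36]
21 → replaces 32 → [20, 21, 36]
1 → replaces 20 → [1, 21, 36]
31 → replaces 36 → [1, 21, 31]
10 → replaces 21 → [1, 10, 31]
14 → replaces 31 → [1, 10, 14]
7 → replaces 10 → [1, 7, 14]
16 → extends → [1, 7, 14, 16]
4 → replaces 7 → [1, 4, 14, 16]
8 → replaces 14 → [1, 4, 8, 16]
13 → replaces 16 → [1, 4, 8, 13]
3 → replaces 4 → [1, 3, 8, 13]
14 → extends → [1, 3, 8, 13, 14]
24 → extends → [1, 3, 8, 13, 14, 24]
6 → replaces 8 → [1, 3, 6, 13, 14, 24]
Six tails, so the longest non-decreasing subsequence has length 6 (e.g. 1, 7, 8, 13, 14, 24).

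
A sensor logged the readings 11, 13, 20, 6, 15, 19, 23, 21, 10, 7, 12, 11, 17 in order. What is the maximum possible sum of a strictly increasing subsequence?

Let S[i] be the best sum of a strictly increasing subsequence ending at i:
i:      1  2  3  4  5  6  7  8  9 10 11 12 13
a[i]:  11 13 20  6 15 19 23 21 10  7 12 11 17
S:     11 24 44  6 39 58 81 79 16 13 28 27 56
Maximum is 81 (e.g. 11 + 13 + 15 + 19 + 23).

81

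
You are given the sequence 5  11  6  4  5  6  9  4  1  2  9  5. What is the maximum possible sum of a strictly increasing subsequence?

24

Let S[i] be the best sum of a strictly increasing subsequence ending at i:
i:      1  2  3  4  5  6  7  8  9 10 11 12
a[i]:   5 11  6  4  5  6  9  4  1  2  9  5
S:      5 16 11  4  9 15 24  4  1  3 24  9
Maximum is 24 (e.g. 4 + 5 + 6 + 9).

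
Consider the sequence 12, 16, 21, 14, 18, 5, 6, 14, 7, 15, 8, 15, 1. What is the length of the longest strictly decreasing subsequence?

Negate each value so 'decreasing' becomes 'increasing', then run patience tails on the negated sequence:
-12 → extends → [-12]
-16 → replaces -12 → [-16]
-21 → replaces -16 → [-21]
-14 → extends → [-21, -14]
-18 → replaces -14 → [-21, -18]
-5 → extends → [-21, -18, -5]
-6 → replaces -5 → [-21, -18, -6]
-14 → replaces -6 → [-21, -18, -14]
-7 → extends → [-21, -18, -14, -7]
-15 → replaces -14 → [-21, -18, -15, -7]
-8 → replaces -7 → [-21, -18, -15, -8]
-15 → already a tail → [-21, -18, -15, -8]
-1 → extends → [-21, -18, -15, -8, -1]
Five tails, so the longest strictly decreasing subsequence of the original has length 5.

5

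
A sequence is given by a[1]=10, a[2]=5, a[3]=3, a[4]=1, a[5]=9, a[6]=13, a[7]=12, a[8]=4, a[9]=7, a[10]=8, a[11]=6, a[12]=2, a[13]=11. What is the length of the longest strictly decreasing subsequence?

5

Negate each value so 'decreasing' becomes 'increasing', then run patience tails on the negated sequence:
-10 → extends → [-10]
-5 → extends → [-10, -5]
-3 → extends → [-10, -5, -3]
-1 → extends → [-10, -5, -3, -1]
-9 → replaces -5 → [-10, -9, -3, -1]
-13 → replaces -10 → [-13, -9, -3, -1]
-12 → replaces -9 → [-13, -12, -3, -1]
-4 → replaces -3 → [-13, -12, -4, -1]
-7 → replaces -4 → [-13, -12, -7, -1]
-8 → replaces -7 → [-13, -12, -8, -1]
-6 → replaces -1 → [-13, -12, -8, -6]
-2 → extends → [-13, -12, -8, -6, -2]
-11 → replaces -8 → [-13, -12, -11, -6, -2]
Five tails, so the longest strictly decreasing subsequence of the original has length 5.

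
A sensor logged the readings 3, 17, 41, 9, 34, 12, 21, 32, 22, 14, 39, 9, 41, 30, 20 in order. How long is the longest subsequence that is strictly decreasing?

6

Let dp[i] be the longest strictly decreasing subsequence ending at i:
i:      1  2  3  4  5  6  7  8  9 10 11 12 13 14 15
a[i]:   3 17 41  9 34 12 21 32 22 14 39  9 41 30 20
dp:     1  1  1  2  2  3  3  3  4  5  2  6  1  4  5
Maximum is 6.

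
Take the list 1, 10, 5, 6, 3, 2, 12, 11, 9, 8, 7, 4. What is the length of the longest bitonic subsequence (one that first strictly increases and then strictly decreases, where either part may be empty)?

inc[i] = longest strictly increasing subsequence ending at i; dec[i] = longest strictly decreasing subsequence starting at i:
i:      1  2  3  4  5  6  7  8  9 10 11 12
a[i]:   1 10  5  6  3  2 12 11  9  8  7  4
inc:    1  2  2  3  2  2  4  4  4  4  4  3
dec:    1  5  3  3  2  1  6  5  4  3  2  1
Best peak at i=7 (value 12): inc=4, dec=6, length 4+6−1 = 9.

9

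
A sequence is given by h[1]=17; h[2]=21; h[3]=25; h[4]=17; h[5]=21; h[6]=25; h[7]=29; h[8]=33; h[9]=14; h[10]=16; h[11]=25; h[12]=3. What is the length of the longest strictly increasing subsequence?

5

Track the smallest tail for each achievable length (strict):
17 → extends → [17]
21 → extends → [17, 21]
25 → extends → [17, 21, 25]
17 → already a tail → [17, 21, 25]
21 → already a tail → [17, 21, 25]
25 → already a tail → [17, 21, 25]
29 → extends → [17, 21, 25, 29]
33 → extends → [17, 21, 25, 29, 33]
14 → replaces 17 → [14, 21, 25, 29, 33]
16 → replaces 21 → [14, 16, 25, 29, 33]
25 → already a tail → [14, 16, 25, 29, 33]
3 → replaces 14 → [3, 16, 25, 29, 33]
Five tails, so the longest strictly increasing subsequence has length 5 (e.g. 17, 21, 25, 29, 33).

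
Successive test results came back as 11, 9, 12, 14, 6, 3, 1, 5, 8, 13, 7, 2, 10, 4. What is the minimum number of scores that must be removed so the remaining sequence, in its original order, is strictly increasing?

10

Fewest deletions = n − (longest strictly increasing subsequence).
i:      1  2  3  4  5  6  7  8  9 10 11 12 13 14
a[i]:  11  9 12 14  6  3  1  5  8 13  7  2 10  4
dp:     1  1  2  3  1  1  1  2  3  4  3  2  4  3
max dp = 4, so deletions = 14 − 4 = 10.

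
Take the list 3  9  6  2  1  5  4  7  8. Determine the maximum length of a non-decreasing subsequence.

4

Track the smallest tail for each achievable length (allowing ties):
3 → extends → [3]
9 → extends → [3, 9]
6 → replaces 9 → [3, 6]
2 → replaces 3 → [2, 6]
1 → replaces 2 → [1, 6]
5 → replaces 6 → [1, 5]
4 → replaces 5 → [1, 4]
7 → extends → [1, 4, 7]
8 → extends → [1, 4, 7, 8]
Four tails, so the longest non-decreasing subsequence has length 4 (e.g. 3, 6, 7, 8).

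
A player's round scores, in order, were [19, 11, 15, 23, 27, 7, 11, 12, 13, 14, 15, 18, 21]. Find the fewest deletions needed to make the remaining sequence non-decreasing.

5

Fewest deletions = n − (longest non-decreasing subsequence).
Patience tails:
19 → extends → [19]
11 → replaces 19 → [11]
15 → extends → [11, 15]
23 → extends → [11, 15, 23]
27 → extends → [11, 15, 23, 27]
7 → replaces 11 → [7, 15, 23, 27]
11 → replaces 15 → [7, 11, 23, 27]
12 → replaces 23 → [7, 11, 12, 27]
13 → replaces 27 → [7, 11, 12, 13]
14 → extends → [7, 11, 12, 13, 14]
15 → extends → [7, 11, 12, 13, 14, 15]
18 → extends → [7, 11, 12, 13, 14, 15, 18]
21 → extends → [7, 11, 12, 13, 14, 15, 18, 21]
Longest non-decreasing subsequence has length 8, so deletions = 13 − 8 = 5.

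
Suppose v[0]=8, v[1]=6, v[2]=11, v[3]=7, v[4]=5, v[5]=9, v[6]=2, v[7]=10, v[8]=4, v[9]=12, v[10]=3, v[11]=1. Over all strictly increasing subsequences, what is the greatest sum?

Let S[i] be the best sum of a strictly increasing subsequence ending at i:
i:      0  1  2  3  4  5  6  7  8  9 10 11
v[i]:   8  6 11  7  5  9  2 10  4 12  3  1
S:      8  6 19 13  5 22  2 32  6 44  5  1
Maximum is 44 (e.g. 6 + 7 + 9 + 10 + 12).

44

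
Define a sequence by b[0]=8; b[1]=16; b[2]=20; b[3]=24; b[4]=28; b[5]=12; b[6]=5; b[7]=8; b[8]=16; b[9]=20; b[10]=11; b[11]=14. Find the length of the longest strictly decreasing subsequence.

3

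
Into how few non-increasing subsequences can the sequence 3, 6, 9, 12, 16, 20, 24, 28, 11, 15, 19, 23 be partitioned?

Place each on the leftmost legal pile:
3 → new pile 1 (tops now [3])
6 → new pile 2 (tops now [3, 6])
9 → new pile 3 (tops now [3, 6, 9])
12 → new pile 4 (tops now [3, 6, 9, 12])
16 → new pile 5 (tops now [3, 6, 9, 12, 16])
20 → new pile 6 (tops now [3, 6, 9, 12, 16, 20])
24 → new pile 7 (tops now [3, 6, 9, 12, 16, 20, 24])
28 → new pile 8 (tops now [3, 6, 9, 12, 16, 20, 24, 28])
11 → pile 4 (tops now [3, 6, 9, 11, 16, 20, 24, 28])
15 → pile 5 (tops now [3, 6, 9, 11, 15, 20, 24, 28])
19 → pile 6 (tops now [3, 6, 9, 11, 15, 19, 24, 28])
23 → pile 7 (tops now [3, 6, 9, 11, 15, 19, 23, 28])
Eight piles.

8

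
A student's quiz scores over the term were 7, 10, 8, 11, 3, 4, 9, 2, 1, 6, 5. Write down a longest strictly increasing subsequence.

Patience tails give the LIS length; then backtrack through the dp parents:
7 → extends → [7]
10 → extends → [7, 10]
8 → replaces 10 → [7, 8]
11 → extends → [7, 8, 11]
3 → replaces 7 → [3, 8, 11]
4 → replaces 8 → [3, 4, 11]
9 → replaces 11 → [3, 4, 9]
2 → replaces 3 → [2, 4, 9]
1 → replaces 2 → [1, 4, 9]
6 → replaces 9 → [1, 4, 6]
5 → replaces 6 → [1, 4, 5]
Length 3; one witness is 7, 10, 11.

7, 10, 11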